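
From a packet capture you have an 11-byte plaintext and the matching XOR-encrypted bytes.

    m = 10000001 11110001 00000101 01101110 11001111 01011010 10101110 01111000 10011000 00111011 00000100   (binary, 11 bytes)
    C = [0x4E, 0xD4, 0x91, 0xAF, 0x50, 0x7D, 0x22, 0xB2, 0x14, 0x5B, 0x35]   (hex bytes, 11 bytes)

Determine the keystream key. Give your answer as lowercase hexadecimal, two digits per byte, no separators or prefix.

cf2594c19f278cca8c6031

Since C = m ⊕ key, XORing both sides with m gives key = m ⊕ C.
byte 0: 81 xor 4e = cf
byte 1: f1 xor d4 = 25
byte 2: 05 xor 91 = 94
byte 3: 6e xor af = c1
byte 4: cf xor 50 = 9f
byte 5: 5a xor 7d = 27
byte 6: ae xor 22 = 8c
byte 7: 78 xor b2 = ca
byte 8: 98 xor 14 = 8c
byte 9: 3b xor 5b = 60
byte 10: 04 xor 35 = 31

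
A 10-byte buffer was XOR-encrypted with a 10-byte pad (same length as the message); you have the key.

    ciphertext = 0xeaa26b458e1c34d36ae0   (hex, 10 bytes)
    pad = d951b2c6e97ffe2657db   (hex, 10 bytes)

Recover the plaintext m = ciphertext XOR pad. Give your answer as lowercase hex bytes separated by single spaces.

33 f3 d9 83 67 63 ca f5 3d 3b

byte 0: 11101010 xor 11011001 = 00110011
byte 1: 10100010 xor 01010001 = 11110011
byte 2: 01101011 xor 10110010 = 11011001
byte 3: 01000101 xor 11000110 = 10000011
byte 4: 10001110 xor 11101001 = 01100111
byte 5: 00011100 xor 01111111 = 01100011
byte 6: 00110100 xor 11111110 = 11001010
byte 7: 11010011 xor 00100110 = 11110101
byte 8: 01101010 xor 01010111 = 00111101
byte 9: 11100000 xor 11011011 = 00111011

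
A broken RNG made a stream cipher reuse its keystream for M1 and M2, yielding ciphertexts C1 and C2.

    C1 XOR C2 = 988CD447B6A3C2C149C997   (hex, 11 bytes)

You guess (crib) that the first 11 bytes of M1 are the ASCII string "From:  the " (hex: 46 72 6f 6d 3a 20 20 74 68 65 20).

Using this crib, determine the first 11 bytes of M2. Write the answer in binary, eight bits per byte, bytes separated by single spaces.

11011110 11111110 10111011 00101010 10001100 10000011 11100010 10110101 00100001 10101100 10110111

Since C1 ⊕ C2 = M1 ⊕ M2, XORing with the guessed M1 bytes yields the corresponding M2 bytes: M2 = (C1 ⊕ C2) ⊕ M1.
152 ⊕  70 = 222
140 ⊕ 114 = 254
212 ⊕ 111 = 187
 71 ⊕ 109 =  42
182 ⊕  58 = 140
163 ⊕  32 = 131
194 ⊕  32 = 226
193 ⊕ 116 = 181
 73 ⊕ 104 =  33
201 ⊕ 101 = 172
151 ⊕  32 = 183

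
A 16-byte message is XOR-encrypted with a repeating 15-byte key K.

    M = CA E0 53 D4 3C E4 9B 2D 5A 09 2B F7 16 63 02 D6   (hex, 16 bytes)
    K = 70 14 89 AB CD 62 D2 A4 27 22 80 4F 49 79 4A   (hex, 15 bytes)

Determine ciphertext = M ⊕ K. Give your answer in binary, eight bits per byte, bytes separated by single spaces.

10111010 11110100 11011010 01111111 11110001 10000110 01001001 10001001 01111101 00101011 10101011 10111000 01011111 00011010 01001000 10100110

The 15-byte key repeats, so the effective keystream is 70 14 89 ab cd 62 d2 a4 27 22 80 4f 49 79 4a 70.
byte 0: 11001010 xor 01110000 = 10111010
byte 1: 11100000 xor 00010100 = 11110100
byte 2: 01010011 xor 10001001 = 11011010
byte 3: 11010100 xor 10101011 = 01111111
byte 4: 00111100 xor 11001101 = 11110001
byte 5: 11100100 xor 01100010 = 10000110
byte 6: 10011011 xor 11010010 = 01001001
byte 7: 00101101 xor 10100100 = 10001001
byte 8: 01011010 xor 00100111 = 01111101
byte 9: 00001001 xor 00100010 = 00101011
byte 10: 00101011 xor 10000000 = 10101011
byte 11: 11110111 xor 01001111 = 10111000
byte 12: 00010110 xor 01001001 = 01011111
byte 13: 01100011 xor 01111001 = 00011010
byte 14: 00000010 xor 01001010 = 01001000
byte 15: 11010110 xor 01110000 = 10100110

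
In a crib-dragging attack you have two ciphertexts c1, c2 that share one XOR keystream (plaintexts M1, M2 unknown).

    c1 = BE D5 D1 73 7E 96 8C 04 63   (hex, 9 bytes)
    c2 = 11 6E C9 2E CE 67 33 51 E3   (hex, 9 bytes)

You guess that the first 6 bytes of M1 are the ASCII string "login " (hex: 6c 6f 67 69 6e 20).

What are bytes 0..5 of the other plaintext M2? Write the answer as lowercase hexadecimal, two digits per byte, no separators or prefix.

First, c1 ⊕ c2 = (M1 ⊕ K) ⊕ (M2 ⊕ K) = M1 ⊕ M2, so the key drops out. Then M2 = (M1 ⊕ M2) ⊕ M1 over the first 6 bytes.
byte 0: (be xor 11) xor 6c = af xor 6c = c3
byte 1: (d5 xor 6e) xor 6f = bb xor 6f = d4
byte 2: (d1 xor c9) xor 67 = 18 xor 67 = 7f
byte 3: (73 xor 2e) xor 69 = 5d xor 69 = 34
byte 4: (7e xor ce) xor 6e = b0 xor 6e = de
byte 5: (96 xor 67) xor 20 = f1 xor 20 = d1

c3d47f34ded1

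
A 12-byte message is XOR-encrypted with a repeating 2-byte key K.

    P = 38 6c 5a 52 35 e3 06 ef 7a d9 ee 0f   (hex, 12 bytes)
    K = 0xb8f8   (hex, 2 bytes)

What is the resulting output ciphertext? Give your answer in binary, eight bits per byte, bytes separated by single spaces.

10000000 10010100 11100010 10101010 10001101 00011011 10111110 00010111 11000010 00100001 01010110 11110111

The 2-byte key repeats, so the effective keystream is b8 f8 b8 f8 b8 f8 b8 f8 b8 f8 b8 f8.
byte 0: 38 ⊕ b8 = 80
byte 1: 6c ⊕ f8 = 94
byte 2: 5a ⊕ b8 = e2
byte 3: 52 ⊕ f8 = aa
byte 4: 35 ⊕ b8 = 8d
byte 5: e3 ⊕ f8 = 1b
byte 6: 06 ⊕ b8 = be
byte 7: ef ⊕ f8 = 17
byte 8: 7a ⊕ b8 = c2
byte 9: d9 ⊕ f8 = 21
byte 10: ee ⊕ b8 = 56
byte 11: 0f ⊕ f8 = f7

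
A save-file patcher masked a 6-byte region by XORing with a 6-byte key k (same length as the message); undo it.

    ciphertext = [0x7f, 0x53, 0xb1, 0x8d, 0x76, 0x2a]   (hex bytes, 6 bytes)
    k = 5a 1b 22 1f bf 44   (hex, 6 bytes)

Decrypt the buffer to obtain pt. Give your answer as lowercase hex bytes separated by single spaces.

byte 0: 7f ^ 5a = 25
byte 1: 53 ^ 1b = 48
byte 2: b1 ^ 22 = 93
byte 3: 8d ^ 1f = 92
byte 4: 76 ^ bf = c9
byte 5: 2a ^ 44 = 6e

25 48 93 92 c9 6e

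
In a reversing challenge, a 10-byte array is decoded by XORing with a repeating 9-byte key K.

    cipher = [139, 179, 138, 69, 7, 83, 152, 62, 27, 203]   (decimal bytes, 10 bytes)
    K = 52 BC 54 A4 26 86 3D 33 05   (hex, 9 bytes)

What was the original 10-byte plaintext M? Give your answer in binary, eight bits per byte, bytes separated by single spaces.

11011001 00001111 11011110 11100001 00100001 11010101 10100101 00001101 00011110 10011001

The 9-byte key repeats, so the effective keystream is 52 bc 54 a4 26 86 3d 33 05 52.
byte 0: 139 XOR  82 = 217
byte 1: 179 XOR 188 =  15
byte 2: 138 XOR  84 = 222
byte 3:  69 XOR 164 = 225
byte 4:   7 XOR  38 =  33
byte 5:  83 XOR 134 = 213
byte 6: 152 XOR  61 = 165
byte 7:  62 XOR  51 =  13
byte 8:  27 XOR   5 =  30
byte 9: 203 XOR  82 = 153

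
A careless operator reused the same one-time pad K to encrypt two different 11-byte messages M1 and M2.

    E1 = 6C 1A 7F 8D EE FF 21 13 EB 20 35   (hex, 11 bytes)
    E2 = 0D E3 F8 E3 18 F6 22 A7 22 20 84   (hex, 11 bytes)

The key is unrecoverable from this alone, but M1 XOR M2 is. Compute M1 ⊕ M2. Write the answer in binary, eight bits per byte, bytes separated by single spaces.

E1 ⊕ E2 = (M1 ⊕ K) ⊕ (M2 ⊕ K) = M1 ⊕ M2 — the shared key cancels under XOR.
byte 0: 108 xor  13 =  97
byte 1:  26 xor 227 = 249
byte 2: 127 xor 248 = 135
byte 3: 141 xor 227 = 110
byte 4: 238 xor  24 = 246
byte 5: 255 xor 246 =   9
byte 6:  33 xor  34 =   3
byte 7:  19 xor 167 = 180
byte 8: 235 xor  34 = 201
byte 9:  32 xor  32 =   0
byte 10:  53 xor 132 = 177

01100001 11111001 10000111 01101110 11110110 00001001 00000011 10110100 11001001 00000000 10110001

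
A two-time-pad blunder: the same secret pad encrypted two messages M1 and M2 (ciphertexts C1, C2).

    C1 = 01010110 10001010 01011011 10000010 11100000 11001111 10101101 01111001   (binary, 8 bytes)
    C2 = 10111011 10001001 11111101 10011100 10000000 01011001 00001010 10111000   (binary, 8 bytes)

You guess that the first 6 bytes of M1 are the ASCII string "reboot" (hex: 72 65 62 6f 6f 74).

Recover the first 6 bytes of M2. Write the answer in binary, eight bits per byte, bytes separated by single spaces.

10011111 01100110 11000100 01110001 00001111 11100010

First, C1 ⊕ C2 = (M1 ⊕ K) ⊕ (M2 ⊕ K) = M1 ⊕ M2, so the key drops out. Then M2 = (M1 ⊕ M2) ⊕ M1 over the first 6 bytes.
byte 0: (56 XOR bb) XOR 72 = ed XOR 72 = 9f
byte 1: (8a XOR 89) XOR 65 = 03 XOR 65 = 66
byte 2: (5b XOR fd) XOR 62 = a6 XOR 62 = c4
byte 3: (82 XOR 9c) XOR 6f = 1e XOR 6f = 71
byte 4: (e0 XOR 80) XOR 6f = 60 XOR 6f = 0f
byte 5: (cf XOR 59) XOR 74 = 96 XOR 74 = e2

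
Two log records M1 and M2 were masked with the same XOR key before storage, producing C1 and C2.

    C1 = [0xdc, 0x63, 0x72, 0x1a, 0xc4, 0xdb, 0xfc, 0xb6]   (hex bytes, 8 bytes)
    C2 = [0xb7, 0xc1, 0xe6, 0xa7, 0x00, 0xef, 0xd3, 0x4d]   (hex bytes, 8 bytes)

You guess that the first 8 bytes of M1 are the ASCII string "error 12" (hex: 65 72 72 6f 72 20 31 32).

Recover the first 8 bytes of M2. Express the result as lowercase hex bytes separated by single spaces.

First, C1 ⊕ C2 = (M1 ⊕ K) ⊕ (M2 ⊕ K) = M1 ⊕ M2, so the key drops out. Then M2 = (M1 ⊕ M2) ⊕ M1 over the first 8 bytes.
byte 0: (dc ^ b7) ^ 65 = 6b ^ 65 = 0e
byte 1: (63 ^ c1) ^ 72 = a2 ^ 72 = d0
byte 2: (72 ^ e6) ^ 72 = 94 ^ 72 = e6
byte 3: (1a ^ a7) ^ 6f = bd ^ 6f = d2
byte 4: (c4 ^ 00) ^ 72 = c4 ^ 72 = b6
byte 5: (db ^ ef) ^ 20 = 34 ^ 20 = 14
byte 6: (fc ^ d3) ^ 31 = 2f ^ 31 = 1e
byte 7: (b6 ^ 4d) ^ 32 = fb ^ 32 = c9

0e d0 e6 d2 b6 14 1e c9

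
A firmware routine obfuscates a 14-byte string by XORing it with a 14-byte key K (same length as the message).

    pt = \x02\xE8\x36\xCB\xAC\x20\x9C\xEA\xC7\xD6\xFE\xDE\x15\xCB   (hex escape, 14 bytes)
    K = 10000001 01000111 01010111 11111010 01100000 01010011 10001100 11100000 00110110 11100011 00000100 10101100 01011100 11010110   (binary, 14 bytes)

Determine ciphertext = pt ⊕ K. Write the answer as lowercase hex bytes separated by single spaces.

XOR is its own inverse, so applying the key byte-wise gives the result directly.
02 xor 81 = 83
e8 xor 47 = af
36 xor 57 = 61
cb xor fa = 31
ac xor 60 = cc
20 xor 53 = 73
9c xor 8c = 10
ea xor e0 = 0a
c7 xor 36 = f1
d6 xor e3 = 35
fe xor 04 = fa
de xor ac = 72
15 xor 5c = 49
cb xor d6 = 1d

83 af 61 31 cc 73 10 0a f1 35 fa 72 49 1d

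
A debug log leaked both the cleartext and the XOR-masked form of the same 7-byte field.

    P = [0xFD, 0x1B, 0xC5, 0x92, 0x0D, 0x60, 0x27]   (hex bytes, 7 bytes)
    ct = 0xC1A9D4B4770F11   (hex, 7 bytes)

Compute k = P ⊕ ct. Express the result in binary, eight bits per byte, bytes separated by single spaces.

00111100 10110010 00010001 00100110 01111010 01101111 00110110

Since ct = P ⊕ k, XORing both sides with P gives k = P ⊕ ct.
byte 0: fd ^ c1 = 3c
byte 1: 1b ^ a9 = b2
byte 2: c5 ^ d4 = 11
byte 3: 92 ^ b4 = 26
byte 4: 0d ^ 77 = 7a
byte 5: 60 ^ 0f = 6f
byte 6: 27 ^ 11 = 36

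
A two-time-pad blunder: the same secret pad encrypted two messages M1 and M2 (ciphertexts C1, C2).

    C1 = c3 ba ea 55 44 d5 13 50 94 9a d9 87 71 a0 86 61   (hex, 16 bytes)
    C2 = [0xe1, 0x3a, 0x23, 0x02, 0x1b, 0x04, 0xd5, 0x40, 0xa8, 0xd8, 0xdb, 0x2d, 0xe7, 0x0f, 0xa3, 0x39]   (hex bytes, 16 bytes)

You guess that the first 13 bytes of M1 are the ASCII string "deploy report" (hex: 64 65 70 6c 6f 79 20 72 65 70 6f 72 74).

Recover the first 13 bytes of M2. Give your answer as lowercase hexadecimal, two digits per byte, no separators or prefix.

First, C1 ⊕ C2 = (M1 ⊕ K) ⊕ (M2 ⊕ K) = M1 ⊕ M2, so the key drops out. Then M2 = (M1 ⊕ M2) ⊕ M1 over the first 13 bytes.
byte 0: (c3 XOR e1) XOR 64 = 22 XOR 64 = 46
byte 1: (ba XOR 3a) XOR 65 = 80 XOR 65 = e5
byte 2: (ea XOR 23) XOR 70 = c9 XOR 70 = b9
byte 3: (55 XOR 02) XOR 6c = 57 XOR 6c = 3b
byte 4: (44 XOR 1b) XOR 6f = 5f XOR 6f = 30
byte 5: (d5 XOR 04) XOR 79 = d1 XOR 79 = a8
byte 6: (13 XOR d5) XOR 20 = c6 XOR 20 = e6
byte 7: (50 XOR 40) XOR 72 = 10 XOR 72 = 62
byte 8: (94 XOR a8) XOR 65 = 3c XOR 65 = 59
byte 9: (9a XOR d8) XOR 70 = 42 XOR 70 = 32
byte 10: (d9 XOR db) XOR 6f = 02 XOR 6f = 6d
byte 11: (87 XOR 2d) XOR 72 = aa XOR 72 = d8
byte 12: (71 XOR e7) XOR 74 = 96 XOR 74 = e2

46e5b93b30a8e66259326dd8e2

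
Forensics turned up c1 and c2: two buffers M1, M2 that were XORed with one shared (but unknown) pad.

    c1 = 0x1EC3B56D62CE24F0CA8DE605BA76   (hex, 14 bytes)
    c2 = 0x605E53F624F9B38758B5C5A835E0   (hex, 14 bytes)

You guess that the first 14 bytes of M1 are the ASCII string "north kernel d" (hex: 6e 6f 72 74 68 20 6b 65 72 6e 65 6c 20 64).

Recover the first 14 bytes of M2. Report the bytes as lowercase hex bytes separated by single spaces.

10 f2 94 ef 2e 17 fc 12 e0 56 46 c1 af f2

First, c1 ⊕ c2 = (M1 ⊕ K) ⊕ (M2 ⊕ K) = M1 ⊕ M2, so the key drops out. Then M2 = (M1 ⊕ M2) ⊕ M1 over the first 14 bytes.
byte 0: (1e ^ 60) ^ 6e = 7e ^ 6e = 10
byte 1: (c3 ^ 5e) ^ 6f = 9d ^ 6f = f2
byte 2: (b5 ^ 53) ^ 72 = e6 ^ 72 = 94
byte 3: (6d ^ f6) ^ 74 = 9b ^ 74 = ef
byte 4: (62 ^ 24) ^ 68 = 46 ^ 68 = 2e
byte 5: (ce ^ f9) ^ 20 = 37 ^ 20 = 17
byte 6: (24 ^ b3) ^ 6b = 97 ^ 6b = fc
byte 7: (f0 ^ 87) ^ 65 = 77 ^ 65 = 12
byte 8: (ca ^ 58) ^ 72 = 92 ^ 72 = e0
byte 9: (8d ^ b5) ^ 6e = 38 ^ 6e = 56
byte 10: (e6 ^ c5) ^ 65 = 23 ^ 65 = 46
byte 11: (05 ^ a8) ^ 6c = ad ^ 6c = c1
byte 12: (ba ^ 35) ^ 20 = 8f ^ 20 = af
byte 13: (76 ^ e0) ^ 64 = 96 ^ 64 = f2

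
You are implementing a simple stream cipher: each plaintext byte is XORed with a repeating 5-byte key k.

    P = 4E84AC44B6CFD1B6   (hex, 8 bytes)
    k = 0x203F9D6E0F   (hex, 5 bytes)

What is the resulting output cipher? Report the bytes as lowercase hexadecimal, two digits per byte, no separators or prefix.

6ebb312ab9efee2b

The 5-byte key repeats, so the effective keystream is 20 3f 9d 6e 0f 20 3f 9d.
byte 0: 4e XOR 20 = 6e
byte 1: 84 XOR 3f = bb
byte 2: ac XOR 9d = 31
byte 3: 44 XOR 6e = 2a
byte 4: b6 XOR 0f = b9
byte 5: cf XOR 20 = ef
byte 6: d1 XOR 3f = ee
byte 7: b6 XOR 9d = 2b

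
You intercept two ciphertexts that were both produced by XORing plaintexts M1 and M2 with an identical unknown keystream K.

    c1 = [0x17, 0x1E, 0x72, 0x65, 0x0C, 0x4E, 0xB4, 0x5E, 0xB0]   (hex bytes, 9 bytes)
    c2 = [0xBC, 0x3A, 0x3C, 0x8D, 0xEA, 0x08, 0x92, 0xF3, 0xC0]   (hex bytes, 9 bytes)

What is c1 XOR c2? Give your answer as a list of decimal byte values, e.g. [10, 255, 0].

c1 ⊕ c2 = (M1 ⊕ K) ⊕ (M2 ⊕ K) = M1 ⊕ M2 — the shared key cancels under XOR.
byte 0: 17 ^ bc = ab
byte 1: 1e ^ 3a = 24
byte 2: 72 ^ 3c = 4e
byte 3: 65 ^ 8d = e8
byte 4: 0c ^ ea = e6
byte 5: 4e ^ 08 = 46
byte 6: b4 ^ 92 = 26
byte 7: 5e ^ f3 = ad
byte 8: b0 ^ c0 = 70

[171, 36, 78, 232, 230, 70, 38, 173, 112]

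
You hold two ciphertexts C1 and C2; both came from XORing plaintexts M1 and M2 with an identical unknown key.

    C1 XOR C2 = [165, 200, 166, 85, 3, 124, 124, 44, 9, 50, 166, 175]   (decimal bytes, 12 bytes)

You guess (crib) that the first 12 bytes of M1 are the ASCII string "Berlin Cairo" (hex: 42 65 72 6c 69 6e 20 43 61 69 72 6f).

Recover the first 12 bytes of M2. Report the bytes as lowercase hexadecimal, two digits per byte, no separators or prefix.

Since C1 ⊕ C2 = M1 ⊕ M2, XORing with the guessed M1 bytes yields the corresponding M2 bytes: M2 = (C1 ⊕ C2) ⊕ M1.
165 ⊕  66 = 231
200 ⊕ 101 = 173
166 ⊕ 114 = 212
 85 ⊕ 108 =  57
  3 ⊕ 105 = 106
124 ⊕ 110 =  18
124 ⊕  32 =  92
 44 ⊕  67 = 111
  9 ⊕  97 = 104
 50 ⊕ 105 =  91
166 ⊕ 114 = 212
175 ⊕ 111 = 192

e7add4396a125c6f685bd4c0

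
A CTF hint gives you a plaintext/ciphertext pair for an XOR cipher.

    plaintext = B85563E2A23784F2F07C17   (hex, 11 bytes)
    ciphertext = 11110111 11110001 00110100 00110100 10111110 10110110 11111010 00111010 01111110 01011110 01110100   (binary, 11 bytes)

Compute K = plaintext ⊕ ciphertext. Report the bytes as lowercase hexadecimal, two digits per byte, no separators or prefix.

4fa457d61c817ec88e2263

Since ciphertext = plaintext ⊕ K, XORing both sides with plaintext gives K = plaintext ⊕ ciphertext.
byte 0: b8 XOR f7 = 4f
byte 1: 55 XOR f1 = a4
byte 2: 63 XOR 34 = 57
byte 3: e2 XOR 34 = d6
byte 4: a2 XOR be = 1c
byte 5: 37 XOR b6 = 81
byte 6: 84 XOR fa = 7e
byte 7: f2 XOR 3a = c8
byte 8: f0 XOR 7e = 8e
byte 9: 7c XOR 5e = 22
byte 10: 17 XOR 74 = 63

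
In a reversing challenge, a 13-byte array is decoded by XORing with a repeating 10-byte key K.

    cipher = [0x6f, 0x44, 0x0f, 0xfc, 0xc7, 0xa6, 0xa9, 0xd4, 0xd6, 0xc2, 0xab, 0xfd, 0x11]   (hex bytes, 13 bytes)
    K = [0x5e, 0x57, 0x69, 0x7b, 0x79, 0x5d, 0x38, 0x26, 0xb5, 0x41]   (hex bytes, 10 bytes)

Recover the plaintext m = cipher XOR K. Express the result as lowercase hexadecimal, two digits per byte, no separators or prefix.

31136687befb91f26383f5aa78

The 10-byte key repeats, so the effective keystream is 5e 57 69 7b 79 5d 38 26 b5 41 5e 57 69.
byte 0: 6f ^ 5e = 31
byte 1: 44 ^ 57 = 13
byte 2: 0f ^ 69 = 66
byte 3: fc ^ 7b = 87
byte 4: c7 ^ 79 = be
byte 5: a6 ^ 5d = fb
byte 6: a9 ^ 38 = 91
byte 7: d4 ^ 26 = f2
byte 8: d6 ^ b5 = 63
byte 9: c2 ^ 41 = 83
byte 10: ab ^ 5e = f5
byte 11: fd ^ 57 = aa
byte 12: 11 ^ 69 = 78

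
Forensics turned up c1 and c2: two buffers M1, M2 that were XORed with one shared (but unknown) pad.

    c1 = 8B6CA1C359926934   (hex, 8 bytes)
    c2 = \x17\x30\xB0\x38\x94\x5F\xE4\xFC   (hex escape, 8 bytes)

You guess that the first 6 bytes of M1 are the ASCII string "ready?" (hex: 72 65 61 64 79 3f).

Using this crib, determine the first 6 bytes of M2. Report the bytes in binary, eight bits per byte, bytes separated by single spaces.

First, c1 ⊕ c2 = (M1 ⊕ K) ⊕ (M2 ⊕ K) = M1 ⊕ M2, so the key drops out. Then M2 = (M1 ⊕ M2) ⊕ M1 over the first 6 bytes.
byte 0: (8b ⊕ 17) ⊕ 72 = 9c ⊕ 72 = ee
byte 1: (6c ⊕ 30) ⊕ 65 = 5c ⊕ 65 = 39
byte 2: (a1 ⊕ b0) ⊕ 61 = 11 ⊕ 61 = 70
byte 3: (c3 ⊕ 38) ⊕ 64 = fb ⊕ 64 = 9f
byte 4: (59 ⊕ 94) ⊕ 79 = cd ⊕ 79 = b4
byte 5: (92 ⊕ 5f) ⊕ 3f = cd ⊕ 3f = f2

11101110 00111001 01110000 10011111 10110100 11110010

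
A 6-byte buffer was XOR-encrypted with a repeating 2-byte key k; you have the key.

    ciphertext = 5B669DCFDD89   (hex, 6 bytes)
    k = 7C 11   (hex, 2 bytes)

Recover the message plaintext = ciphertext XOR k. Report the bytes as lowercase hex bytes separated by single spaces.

27 77 e1 de a1 98

The 2-byte key repeats, so the effective keystream is 7c 11 7c 11 7c 11.
byte 0: 5b ^ 7c = 27
byte 1: 66 ^ 11 = 77
byte 2: 9d ^ 7c = e1
byte 3: cf ^ 11 = de
byte 4: dd ^ 7c = a1
byte 5: 89 ^ 11 = 98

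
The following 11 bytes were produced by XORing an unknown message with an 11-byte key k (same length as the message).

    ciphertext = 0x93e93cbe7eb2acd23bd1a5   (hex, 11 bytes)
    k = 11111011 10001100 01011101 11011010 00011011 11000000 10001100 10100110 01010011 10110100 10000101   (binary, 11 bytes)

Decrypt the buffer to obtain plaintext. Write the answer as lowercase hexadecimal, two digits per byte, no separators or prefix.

6865616465722074686520

XOR is its own inverse, so applying the key byte-wise gives the result directly.
93 XOR fb = 68
e9 XOR 8c = 65
3c XOR 5d = 61
be XOR da = 64
7e XOR 1b = 65
b2 XOR c0 = 72
ac XOR 8c = 20
d2 XOR a6 = 74
3b XOR 53 = 68
d1 XOR b4 = 65
a5 XOR 85 = 20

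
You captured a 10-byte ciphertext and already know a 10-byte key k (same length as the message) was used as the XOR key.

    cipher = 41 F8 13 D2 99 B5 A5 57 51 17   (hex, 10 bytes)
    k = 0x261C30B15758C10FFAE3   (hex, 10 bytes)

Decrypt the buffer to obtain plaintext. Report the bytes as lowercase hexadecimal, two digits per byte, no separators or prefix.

XOR is its own inverse, so applying the key byte-wise gives the result directly.
41 XOR 26 = 67
f8 XOR 1c = e4
13 XOR 30 = 23
d2 XOR b1 = 63
99 XOR 57 = ce
b5 XOR 58 = ed
a5 XOR c1 = 64
57 XOR 0f = 58
51 XOR fa = ab
17 XOR e3 = f4

67e42363ceed6458abf4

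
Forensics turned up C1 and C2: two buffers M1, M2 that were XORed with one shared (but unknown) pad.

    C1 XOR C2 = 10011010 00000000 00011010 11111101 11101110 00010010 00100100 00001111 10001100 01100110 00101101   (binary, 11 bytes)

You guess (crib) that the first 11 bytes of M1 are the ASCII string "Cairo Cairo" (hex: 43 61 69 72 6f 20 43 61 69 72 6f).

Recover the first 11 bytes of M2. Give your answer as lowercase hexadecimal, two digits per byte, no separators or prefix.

Since C1 ⊕ C2 = M1 ⊕ M2, XORing with the guessed M1 bytes yields the corresponding M2 bytes: M2 = (C1 ⊕ C2) ⊕ M1.
9a ^ 43 = d9
00 ^ 61 = 61
1a ^ 69 = 73
fd ^ 72 = 8f
ee ^ 6f = 81
12 ^ 20 = 32
24 ^ 43 = 67
0f ^ 61 = 6e
8c ^ 69 = e5
66 ^ 72 = 14
2d ^ 6f = 42

d961738f8132676ee51442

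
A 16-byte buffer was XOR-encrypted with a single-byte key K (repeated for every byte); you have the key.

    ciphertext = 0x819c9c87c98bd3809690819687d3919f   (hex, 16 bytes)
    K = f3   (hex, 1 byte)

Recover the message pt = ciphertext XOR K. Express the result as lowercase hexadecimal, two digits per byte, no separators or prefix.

726f6f743a782073656372657420626c

The 1-byte key repeats, so the effective keystream is f3 f3 f3 f3 f3 f3 f3 f3 f3 f3 f3 f3 f3 f3 f3 f3.
byte 0: 10000001 ^ 11110011 = 01110010
byte 1: 10011100 ^ 11110011 = 01101111
byte 2: 10011100 ^ 11110011 = 01101111
byte 3: 10000111 ^ 11110011 = 01110100
byte 4: 11001001 ^ 11110011 = 00111010
byte 5: 10001011 ^ 11110011 = 01111000
byte 6: 11010011 ^ 11110011 = 00100000
byte 7: 10000000 ^ 11110011 = 01110011
byte 8: 10010110 ^ 11110011 = 01100101
byte 9: 10010000 ^ 11110011 = 01100011
byte 10: 10000001 ^ 11110011 = 01110010
byte 11: 10010110 ^ 11110011 = 01100101
byte 12: 10000111 ^ 11110011 = 01110100
byte 13: 11010011 ^ 11110011 = 00100000
byte 14: 10010001 ^ 11110011 = 01100010
byte 15: 10011111 ^ 11110011 = 01101100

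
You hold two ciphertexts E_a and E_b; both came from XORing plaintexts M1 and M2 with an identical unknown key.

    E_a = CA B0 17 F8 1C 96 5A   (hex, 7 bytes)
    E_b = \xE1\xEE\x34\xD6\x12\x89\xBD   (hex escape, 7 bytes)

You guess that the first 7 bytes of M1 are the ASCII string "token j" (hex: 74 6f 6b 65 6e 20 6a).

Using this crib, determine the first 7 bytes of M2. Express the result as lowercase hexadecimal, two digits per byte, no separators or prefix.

First, E_a ⊕ E_b = (M1 ⊕ K) ⊕ (M2 ⊕ K) = M1 ⊕ M2, so the key drops out. Then M2 = (M1 ⊕ M2) ⊕ M1 over the first 7 bytes.
byte 0: (ca ^ e1) ^ 74 = 2b ^ 74 = 5f
byte 1: (b0 ^ ee) ^ 6f = 5e ^ 6f = 31
byte 2: (17 ^ 34) ^ 6b = 23 ^ 6b = 48
byte 3: (f8 ^ d6) ^ 65 = 2e ^ 65 = 4b
byte 4: (1c ^ 12) ^ 6e = 0e ^ 6e = 60
byte 5: (96 ^ 89) ^ 20 = 1f ^ 20 = 3f
byte 6: (5a ^ bd) ^ 6a = e7 ^ 6a = 8d

5f31484b603f8d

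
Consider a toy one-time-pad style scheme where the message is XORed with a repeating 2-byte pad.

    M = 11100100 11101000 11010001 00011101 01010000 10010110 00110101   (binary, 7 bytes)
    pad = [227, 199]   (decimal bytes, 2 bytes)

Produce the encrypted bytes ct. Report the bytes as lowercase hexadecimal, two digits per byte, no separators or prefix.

072f32dab351d6

The 2-byte key repeats, so the effective keystream is e3 c7 e3 c7 e3 c7 e3.
byte 0: e4 ⊕ e3 = 07
byte 1: e8 ⊕ c7 = 2f
byte 2: d1 ⊕ e3 = 32
byte 3: 1d ⊕ c7 = da
byte 4: 50 ⊕ e3 = b3
byte 5: 96 ⊕ c7 = 51
byte 6: 35 ⊕ e3 = d6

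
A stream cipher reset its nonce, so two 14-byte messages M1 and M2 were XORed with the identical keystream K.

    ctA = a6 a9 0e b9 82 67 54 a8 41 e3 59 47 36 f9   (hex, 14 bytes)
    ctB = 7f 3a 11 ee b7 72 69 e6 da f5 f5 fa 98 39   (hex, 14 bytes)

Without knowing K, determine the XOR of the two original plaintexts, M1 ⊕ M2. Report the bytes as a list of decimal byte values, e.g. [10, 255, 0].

[217, 147, 31, 87, 53, 21, 61, 78, 155, 22, 172, 189, 174, 192]

ctA ⊕ ctB = (M1 ⊕ K) ⊕ (M2 ⊕ K) = M1 ⊕ M2 — the shared key cancels under XOR.
a6 xor 7f = d9
a9 xor 3a = 93
0e xor 11 = 1f
b9 xor ee = 57
82 xor b7 = 35
67 xor 72 = 15
54 xor 69 = 3d
a8 xor e6 = 4e
41 xor da = 9b
e3 xor f5 = 16
59 xor f5 = ac
47 xor fa = bd
36 xor 98 = ae
f9 xor 39 = c0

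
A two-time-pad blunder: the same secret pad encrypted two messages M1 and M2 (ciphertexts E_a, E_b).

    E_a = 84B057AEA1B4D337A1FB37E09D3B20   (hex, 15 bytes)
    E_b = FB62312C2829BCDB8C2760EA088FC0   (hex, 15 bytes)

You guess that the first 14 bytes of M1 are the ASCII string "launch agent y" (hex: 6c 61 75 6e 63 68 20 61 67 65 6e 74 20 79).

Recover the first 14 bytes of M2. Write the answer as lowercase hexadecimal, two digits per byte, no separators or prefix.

13b313eceaf54f8d4ab9397eb5cd

First, E_a ⊕ E_b = (M1 ⊕ K) ⊕ (M2 ⊕ K) = M1 ⊕ M2, so the key drops out. Then M2 = (M1 ⊕ M2) ⊕ M1 over the first 14 bytes.
byte 0: (84 xor fb) xor 6c = 7f xor 6c = 13
byte 1: (b0 xor 62) xor 61 = d2 xor 61 = b3
byte 2: (57 xor 31) xor 75 = 66 xor 75 = 13
byte 3: (ae xor 2c) xor 6e = 82 xor 6e = ec
byte 4: (a1 xor 28) xor 63 = 89 xor 63 = ea
byte 5: (b4 xor 29) xor 68 = 9d xor 68 = f5
byte 6: (d3 xor bc) xor 20 = 6f xor 20 = 4f
byte 7: (37 xor db) xor 61 = ec xor 61 = 8d
byte 8: (a1 xor 8c) xor 67 = 2d xor 67 = 4a
byte 9: (fb xor 27) xor 65 = dc xor 65 = b9
byte 10: (37 xor 60) xor 6e = 57 xor 6e = 39
byte 11: (e0 xor ea) xor 74 = 0a xor 74 = 7e
byte 12: (9d xor 08) xor 20 = 95 xor 20 = b5
byte 13: (3b xor 8f) xor 79 = b4 xor 79 = cd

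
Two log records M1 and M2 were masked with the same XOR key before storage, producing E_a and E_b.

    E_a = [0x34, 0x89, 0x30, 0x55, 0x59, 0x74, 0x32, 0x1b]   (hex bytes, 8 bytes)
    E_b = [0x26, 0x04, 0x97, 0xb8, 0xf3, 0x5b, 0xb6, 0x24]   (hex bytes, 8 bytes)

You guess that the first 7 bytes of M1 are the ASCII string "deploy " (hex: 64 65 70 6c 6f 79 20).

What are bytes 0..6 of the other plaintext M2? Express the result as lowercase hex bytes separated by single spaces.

76 e8 d7 81 c5 56 a4

First, E_a ⊕ E_b = (M1 ⊕ K) ⊕ (M2 ⊕ K) = M1 ⊕ M2, so the key drops out. Then M2 = (M1 ⊕ M2) ⊕ M1 over the first 7 bytes.
byte 0: (34 xor 26) xor 64 = 12 xor 64 = 76
byte 1: (89 xor 04) xor 65 = 8d xor 65 = e8
byte 2: (30 xor 97) xor 70 = a7 xor 70 = d7
byte 3: (55 xor b8) xor 6c = ed xor 6c = 81
byte 4: (59 xor f3) xor 6f = aa xor 6f = c5
byte 5: (74 xor 5b) xor 79 = 2f xor 79 = 56
byte 6: (32 xor b6) xor 20 = 84 xor 20 = a4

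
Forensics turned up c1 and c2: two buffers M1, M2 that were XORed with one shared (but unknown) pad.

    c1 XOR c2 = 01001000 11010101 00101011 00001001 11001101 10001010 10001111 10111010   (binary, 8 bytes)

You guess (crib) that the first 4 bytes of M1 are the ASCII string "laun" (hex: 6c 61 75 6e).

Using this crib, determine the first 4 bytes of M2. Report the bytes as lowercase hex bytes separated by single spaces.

24 b4 5e 67

Since c1 ⊕ c2 = M1 ⊕ M2, XORing with the guessed M1 bytes yields the corresponding M2 bytes: M2 = (c1 ⊕ c2) ⊕ M1.
byte 0:  72 xor 108 =  36
byte 1: 213 xor  97 = 180
byte 2:  43 xor 117 =  94
byte 3:   9 xor 110 = 103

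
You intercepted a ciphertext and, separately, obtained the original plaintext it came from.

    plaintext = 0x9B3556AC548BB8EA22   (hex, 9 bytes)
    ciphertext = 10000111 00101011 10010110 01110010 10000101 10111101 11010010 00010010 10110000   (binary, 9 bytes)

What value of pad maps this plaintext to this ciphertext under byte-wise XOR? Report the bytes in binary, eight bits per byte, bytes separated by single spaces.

Since ciphertext = plaintext ⊕ pad, XORing both sides with plaintext gives pad = plaintext ⊕ ciphertext.
9b xor 87 = 1c
35 xor 2b = 1e
56 xor 96 = c0
ac xor 72 = de
54 xor 85 = d1
8b xor bd = 36
b8 xor d2 = 6a
ea xor 12 = f8
22 xor b0 = 92

00011100 00011110 11000000 11011110 11010001 00110110 01101010 11111000 10010010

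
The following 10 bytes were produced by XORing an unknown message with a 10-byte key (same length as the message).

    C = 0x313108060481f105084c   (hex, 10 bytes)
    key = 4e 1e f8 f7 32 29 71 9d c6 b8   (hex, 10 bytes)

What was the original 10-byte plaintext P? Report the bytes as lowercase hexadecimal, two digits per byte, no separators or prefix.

byte 0: 00110001 ⊕ 01001110 = 01111111
byte 1: 00110001 ⊕ 00011110 = 00101111
byte 2: 00001000 ⊕ 11111000 = 11110000
byte 3: 00000110 ⊕ 11110111 = 11110001
byte 4: 00000100 ⊕ 00110010 = 00110110
byte 5: 10000001 ⊕ 00101001 = 10101000
byte 6: 11110001 ⊕ 01110001 = 10000000
byte 7: 00000101 ⊕ 10011101 = 10011000
byte 8: 00001000 ⊕ 11000110 = 11001110
byte 9: 01001100 ⊕ 10111000 = 11110100

7f2ff0f136a88098cef4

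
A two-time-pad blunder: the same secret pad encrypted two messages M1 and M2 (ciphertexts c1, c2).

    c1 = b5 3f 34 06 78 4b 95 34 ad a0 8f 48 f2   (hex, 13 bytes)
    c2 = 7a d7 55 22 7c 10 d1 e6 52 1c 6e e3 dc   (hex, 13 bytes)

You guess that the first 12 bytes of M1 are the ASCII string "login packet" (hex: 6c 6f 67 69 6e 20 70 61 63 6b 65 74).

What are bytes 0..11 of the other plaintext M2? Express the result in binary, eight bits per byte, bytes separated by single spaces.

First, c1 ⊕ c2 = (M1 ⊕ K) ⊕ (M2 ⊕ K) = M1 ⊕ M2, so the key drops out. Then M2 = (M1 ⊕ M2) ⊕ M1 over the first 12 bytes.
byte 0: (b5 xor 7a) xor 6c = cf xor 6c = a3
byte 1: (3f xor d7) xor 6f = e8 xor 6f = 87
byte 2: (34 xor 55) xor 67 = 61 xor 67 = 06
byte 3: (06 xor 22) xor 69 = 24 xor 69 = 4d
byte 4: (78 xor 7c) xor 6e = 04 xor 6e = 6a
byte 5: (4b xor 10) xor 20 = 5b xor 20 = 7b
byte 6: (95 xor d1) xor 70 = 44 xor 70 = 34
byte 7: (34 xor e6) xor 61 = d2 xor 61 = b3
byte 8: (ad xor 52) xor 63 = ff xor 63 = 9c
byte 9: (a0 xor 1c) xor 6b = bc xor 6b = d7
byte 10: (8f xor 6e) xor 65 = e1 xor 65 = 84
byte 11: (48 xor e3) xor 74 = ab xor 74 = df

10100011 10000111 00000110 01001101 01101010 01111011 00110100 10110011 10011100 11010111 10000100 11011111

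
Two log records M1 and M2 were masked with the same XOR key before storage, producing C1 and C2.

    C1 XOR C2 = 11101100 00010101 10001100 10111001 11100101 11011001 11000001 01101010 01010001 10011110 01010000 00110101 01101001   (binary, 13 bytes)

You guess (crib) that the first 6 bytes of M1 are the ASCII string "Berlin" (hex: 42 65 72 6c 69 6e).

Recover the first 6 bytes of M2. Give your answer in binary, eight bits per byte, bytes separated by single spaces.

Since C1 ⊕ C2 = M1 ⊕ M2, XORing with the guessed M1 bytes yields the corresponding M2 bytes: M2 = (C1 ⊕ C2) ⊕ M1.
ec xor 42 = ae
15 xor 65 = 70
8c xor 72 = fe
b9 xor 6c = d5
e5 xor 69 = 8c
d9 xor 6e = b7

10101110 01110000 11111110 11010101 10001100 10110111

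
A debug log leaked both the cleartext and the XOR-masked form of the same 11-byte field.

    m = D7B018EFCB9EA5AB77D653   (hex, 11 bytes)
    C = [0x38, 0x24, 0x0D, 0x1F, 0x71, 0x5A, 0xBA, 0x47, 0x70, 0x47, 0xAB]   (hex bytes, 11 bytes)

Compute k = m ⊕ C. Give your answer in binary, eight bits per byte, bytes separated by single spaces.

Since C = m ⊕ k, XORing both sides with m gives k = m ⊕ C.
d7 XOR 38 = ef
b0 XOR 24 = 94
18 XOR 0d = 15
ef XOR 1f = f0
cb XOR 71 = ba
9e XOR 5a = c4
a5 XOR ba = 1f
ab XOR 47 = ec
77 XOR 70 = 07
d6 XOR 47 = 91
53 XOR ab = f8

11101111 10010100 00010101 11110000 10111010 11000100 00011111 11101100 00000111 10010001 11111000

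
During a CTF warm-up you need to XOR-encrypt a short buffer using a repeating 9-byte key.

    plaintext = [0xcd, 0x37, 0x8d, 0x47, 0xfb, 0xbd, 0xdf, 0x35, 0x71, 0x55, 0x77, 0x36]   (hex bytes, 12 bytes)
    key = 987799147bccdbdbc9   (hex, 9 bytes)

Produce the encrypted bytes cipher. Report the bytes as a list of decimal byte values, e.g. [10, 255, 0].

[85, 64, 20, 83, 128, 113, 4, 238, 184, 205, 0, 175]

The 9-byte key repeats, so the effective keystream is 98 77 99 14 7b cc db db c9 98 77 99.
byte 0: cd ^ 98 = 55
byte 1: 37 ^ 77 = 40
byte 2: 8d ^ 99 = 14
byte 3: 47 ^ 14 = 53
byte 4: fb ^ 7b = 80
byte 5: bd ^ cc = 71
byte 6: df ^ db = 04
byte 7: 35 ^ db = ee
byte 8: 71 ^ c9 = b8
byte 9: 55 ^ 98 = cd
byte 10: 77 ^ 77 = 00
byte 11: 36 ^ 99 = af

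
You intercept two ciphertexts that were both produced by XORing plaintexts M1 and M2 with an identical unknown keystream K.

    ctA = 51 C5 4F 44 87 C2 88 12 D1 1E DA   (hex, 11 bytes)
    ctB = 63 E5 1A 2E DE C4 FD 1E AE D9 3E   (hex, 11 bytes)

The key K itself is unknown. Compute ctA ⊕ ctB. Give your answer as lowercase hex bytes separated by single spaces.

32 20 55 6a 59 06 75 0c 7f c7 e4

ctA ⊕ ctB = (M1 ⊕ K) ⊕ (M2 ⊕ K) = M1 ⊕ M2 — the shared key cancels under XOR.
byte 0: 51 xor 63 = 32
byte 1: c5 xor e5 = 20
byte 2: 4f xor 1a = 55
byte 3: 44 xor 2e = 6a
byte 4: 87 xor de = 59
byte 5: c2 xor c4 = 06
byte 6: 88 xor fd = 75
byte 7: 12 xor 1e = 0c
byte 8: d1 xor ae = 7f
byte 9: 1e xor d9 = c7
byte 10: da xor 3e = e4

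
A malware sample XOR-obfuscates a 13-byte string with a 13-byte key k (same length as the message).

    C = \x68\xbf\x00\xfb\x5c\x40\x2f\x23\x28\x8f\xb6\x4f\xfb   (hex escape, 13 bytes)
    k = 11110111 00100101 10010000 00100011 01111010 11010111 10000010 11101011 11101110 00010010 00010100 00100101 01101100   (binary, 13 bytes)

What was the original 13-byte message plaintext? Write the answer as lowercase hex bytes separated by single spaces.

byte 0: 68 ⊕ f7 = 9f
byte 1: bf ⊕ 25 = 9a
byte 2: 00 ⊕ 90 = 90
byte 3: fb ⊕ 23 = d8
byte 4: 5c ⊕ 7a = 26
byte 5: 40 ⊕ d7 = 97
byte 6: 2f ⊕ 82 = ad
byte 7: 23 ⊕ eb = c8
byte 8: 28 ⊕ ee = c6
byte 9: 8f ⊕ 12 = 9d
byte 10: b6 ⊕ 14 = a2
byte 11: 4f ⊕ 25 = 6a
byte 12: fb ⊕ 6c = 97

9f 9a 90 d8 26 97 ad c8 c6 9d a2 6a 97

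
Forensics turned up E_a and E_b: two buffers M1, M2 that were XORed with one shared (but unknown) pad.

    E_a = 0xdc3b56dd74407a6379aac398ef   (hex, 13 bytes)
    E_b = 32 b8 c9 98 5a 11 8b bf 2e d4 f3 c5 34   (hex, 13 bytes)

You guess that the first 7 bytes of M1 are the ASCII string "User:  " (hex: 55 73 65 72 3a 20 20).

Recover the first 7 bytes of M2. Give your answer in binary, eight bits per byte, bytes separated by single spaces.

10111011 11110000 11111010 00110111 00010100 01110001 11010001

First, E_a ⊕ E_b = (M1 ⊕ K) ⊕ (M2 ⊕ K) = M1 ⊕ M2, so the key drops out. Then M2 = (M1 ⊕ M2) ⊕ M1 over the first 7 bytes.
byte 0: (dc XOR 32) XOR 55 = ee XOR 55 = bb
byte 1: (3b XOR b8) XOR 73 = 83 XOR 73 = f0
byte 2: (56 XOR c9) XOR 65 = 9f XOR 65 = fa
byte 3: (dd XOR 98) XOR 72 = 45 XOR 72 = 37
byte 4: (74 XOR 5a) XOR 3a = 2e XOR 3a = 14
byte 5: (40 XOR 11) XOR 20 = 51 XOR 20 = 71
byte 6: (7a XOR 8b) XOR 20 = f1 XOR 20 = d1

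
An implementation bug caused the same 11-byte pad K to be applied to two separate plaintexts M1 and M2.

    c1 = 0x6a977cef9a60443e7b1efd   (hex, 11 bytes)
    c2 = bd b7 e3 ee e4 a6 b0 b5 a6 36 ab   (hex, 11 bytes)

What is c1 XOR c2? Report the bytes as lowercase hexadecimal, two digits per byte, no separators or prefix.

d7209f017ec6f48bdd2856

c1 ⊕ c2 = (M1 ⊕ K) ⊕ (M2 ⊕ K) = M1 ⊕ M2 — the shared key cancels under XOR.
byte 0: 106 ^ 189 = 215
byte 1: 151 ^ 183 =  32
byte 2: 124 ^ 227 = 159
byte 3: 239 ^ 238 =   1
byte 4: 154 ^ 228 = 126
byte 5:  96 ^ 166 = 198
byte 6:  68 ^ 176 = 244
byte 7:  62 ^ 181 = 139
byte 8: 123 ^ 166 = 221
byte 9:  30 ^  54 =  40
byte 10: 253 ^ 171 =  86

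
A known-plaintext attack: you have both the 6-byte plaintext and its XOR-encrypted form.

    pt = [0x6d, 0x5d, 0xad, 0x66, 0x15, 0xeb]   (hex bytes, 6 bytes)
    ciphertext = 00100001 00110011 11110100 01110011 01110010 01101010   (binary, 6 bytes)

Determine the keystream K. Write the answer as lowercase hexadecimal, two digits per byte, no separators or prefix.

4c6e59156781

Since ciphertext = pt ⊕ K, XORing both sides with pt gives K = pt ⊕ ciphertext.
109 XOR  33 =  76
 93 XOR  51 = 110
173 XOR 244 =  89
102 XOR 115 =  21
 21 XOR 114 = 103
235 XOR 106 = 129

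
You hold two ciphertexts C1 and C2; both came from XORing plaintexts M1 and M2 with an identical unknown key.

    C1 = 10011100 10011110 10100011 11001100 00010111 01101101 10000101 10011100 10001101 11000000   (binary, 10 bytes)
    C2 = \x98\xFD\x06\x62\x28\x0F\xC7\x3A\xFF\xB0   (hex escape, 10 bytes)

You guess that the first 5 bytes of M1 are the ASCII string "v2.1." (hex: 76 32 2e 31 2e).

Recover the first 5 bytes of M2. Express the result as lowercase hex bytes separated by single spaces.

First, C1 ⊕ C2 = (M1 ⊕ K) ⊕ (M2 ⊕ K) = M1 ⊕ M2, so the key drops out. Then M2 = (M1 ⊕ M2) ⊕ M1 over the first 5 bytes.
byte 0: (9c XOR 98) XOR 76 = 04 XOR 76 = 72
byte 1: (9e XOR fd) XOR 32 = 63 XOR 32 = 51
byte 2: (a3 XOR 06) XOR 2e = a5 XOR 2e = 8b
byte 3: (cc XOR 62) XOR 31 = ae XOR 31 = 9f
byte 4: (17 XOR 28) XOR 2e = 3f XOR 2e = 11

72 51 8b 9f 11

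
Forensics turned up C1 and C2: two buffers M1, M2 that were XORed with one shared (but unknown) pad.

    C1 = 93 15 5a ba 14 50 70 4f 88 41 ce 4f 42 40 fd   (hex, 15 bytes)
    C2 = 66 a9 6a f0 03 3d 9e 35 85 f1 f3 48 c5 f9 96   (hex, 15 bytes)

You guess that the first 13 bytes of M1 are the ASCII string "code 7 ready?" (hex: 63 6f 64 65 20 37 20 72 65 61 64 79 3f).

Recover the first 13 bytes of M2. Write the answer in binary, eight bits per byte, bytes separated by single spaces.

First, C1 ⊕ C2 = (M1 ⊕ K) ⊕ (M2 ⊕ K) = M1 ⊕ M2, so the key drops out. Then M2 = (M1 ⊕ M2) ⊕ M1 over the first 13 bytes.
byte 0: (93 ^ 66) ^ 63 = f5 ^ 63 = 96
byte 1: (15 ^ a9) ^ 6f = bc ^ 6f = d3
byte 2: (5a ^ 6a) ^ 64 = 30 ^ 64 = 54
byte 3: (ba ^ f0) ^ 65 = 4a ^ 65 = 2f
byte 4: (14 ^ 03) ^ 20 = 17 ^ 20 = 37
byte 5: (50 ^ 3d) ^ 37 = 6d ^ 37 = 5a
byte 6: (70 ^ 9e) ^ 20 = ee ^ 20 = ce
byte 7: (4f ^ 35) ^ 72 = 7a ^ 72 = 08
byte 8: (88 ^ 85) ^ 65 = 0d ^ 65 = 68
byte 9: (41 ^ f1) ^ 61 = b0 ^ 61 = d1
byte 10: (ce ^ f3) ^ 64 = 3d ^ 64 = 59
byte 11: (4f ^ 48) ^ 79 = 07 ^ 79 = 7e
byte 12: (42 ^ c5) ^ 3f = 87 ^ 3f = b8

10010110 11010011 01010100 00101111 00110111 01011010 11001110 00001000 01101000 11010001 01011001 01111110 10111000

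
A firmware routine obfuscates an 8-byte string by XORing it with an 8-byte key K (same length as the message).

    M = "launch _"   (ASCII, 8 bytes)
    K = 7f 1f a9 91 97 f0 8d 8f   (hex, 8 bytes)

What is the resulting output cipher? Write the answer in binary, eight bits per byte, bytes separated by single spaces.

6c ^ 7f = 13
61 ^ 1f = 7e
75 ^ a9 = dc
6e ^ 91 = ff
63 ^ 97 = f4
68 ^ f0 = 98
20 ^ 8d = ad
5f ^ 8f = d0

00010011 01111110 11011100 11111111 11110100 10011000 10101101 11010000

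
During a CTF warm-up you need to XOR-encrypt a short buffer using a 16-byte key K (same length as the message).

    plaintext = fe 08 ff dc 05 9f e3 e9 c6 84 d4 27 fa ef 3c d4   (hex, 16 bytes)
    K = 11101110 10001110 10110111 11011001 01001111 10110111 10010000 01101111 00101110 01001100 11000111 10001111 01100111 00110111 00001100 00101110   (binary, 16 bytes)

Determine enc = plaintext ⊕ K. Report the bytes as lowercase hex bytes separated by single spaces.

10 86 48 05 4a 28 73 86 e8 c8 13 a8 9d d8 30 fa

XOR is its own inverse, so applying the key byte-wise gives the result directly.
fe ⊕ ee = 10
08 ⊕ 8e = 86
ff ⊕ b7 = 48
dc ⊕ d9 = 05
05 ⊕ 4f = 4a
9f ⊕ b7 = 28
e3 ⊕ 90 = 73
e9 ⊕ 6f = 86
c6 ⊕ 2e = e8
84 ⊕ 4c = c8
d4 ⊕ c7 = 13
27 ⊕ 8f = a8
fa ⊕ 67 = 9d
ef ⊕ 37 = d8
3c ⊕ 0c = 30
d4 ⊕ 2e = fa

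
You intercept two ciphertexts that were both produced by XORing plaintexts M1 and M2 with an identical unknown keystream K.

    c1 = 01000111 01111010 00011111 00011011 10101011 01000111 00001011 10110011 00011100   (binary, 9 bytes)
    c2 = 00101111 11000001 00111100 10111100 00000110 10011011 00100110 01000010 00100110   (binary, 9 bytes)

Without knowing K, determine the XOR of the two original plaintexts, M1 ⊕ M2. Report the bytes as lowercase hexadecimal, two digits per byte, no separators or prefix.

68bb23a7addc2df13a

c1 ⊕ c2 = (M1 ⊕ K) ⊕ (M2 ⊕ K) = M1 ⊕ M2 — the shared key cancels under XOR.
01000111 ⊕ 00101111 = 01101000
01111010 ⊕ 11000001 = 10111011
00011111 ⊕ 00111100 = 00100011
00011011 ⊕ 10111100 = 10100111
10101011 ⊕ 00000110 = 10101101
01000111 ⊕ 10011011 = 11011100
00001011 ⊕ 00100110 = 00101101
10110011 ⊕ 01000010 = 11110001
00011100 ⊕ 00100110 = 00111010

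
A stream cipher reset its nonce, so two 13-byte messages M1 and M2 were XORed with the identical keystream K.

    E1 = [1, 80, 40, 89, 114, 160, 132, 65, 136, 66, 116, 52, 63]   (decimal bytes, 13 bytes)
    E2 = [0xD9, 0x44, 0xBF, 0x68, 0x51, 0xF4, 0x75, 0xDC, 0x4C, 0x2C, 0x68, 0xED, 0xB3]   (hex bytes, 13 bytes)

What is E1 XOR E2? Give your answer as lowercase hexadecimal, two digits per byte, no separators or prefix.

E1 ⊕ E2 = (M1 ⊕ K) ⊕ (M2 ⊕ K) = M1 ⊕ M2 — the shared key cancels under XOR.
byte 0: 01 xor d9 = d8
byte 1: 50 xor 44 = 14
byte 2: 28 xor bf = 97
byte 3: 59 xor 68 = 31
byte 4: 72 xor 51 = 23
byte 5: a0 xor f4 = 54
byte 6: 84 xor 75 = f1
byte 7: 41 xor dc = 9d
byte 8: 88 xor 4c = c4
byte 9: 42 xor 2c = 6e
byte 10: 74 xor 68 = 1c
byte 11: 34 xor ed = d9
byte 12: 3f xor b3 = 8c

d81497312354f19dc46e1cd98c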